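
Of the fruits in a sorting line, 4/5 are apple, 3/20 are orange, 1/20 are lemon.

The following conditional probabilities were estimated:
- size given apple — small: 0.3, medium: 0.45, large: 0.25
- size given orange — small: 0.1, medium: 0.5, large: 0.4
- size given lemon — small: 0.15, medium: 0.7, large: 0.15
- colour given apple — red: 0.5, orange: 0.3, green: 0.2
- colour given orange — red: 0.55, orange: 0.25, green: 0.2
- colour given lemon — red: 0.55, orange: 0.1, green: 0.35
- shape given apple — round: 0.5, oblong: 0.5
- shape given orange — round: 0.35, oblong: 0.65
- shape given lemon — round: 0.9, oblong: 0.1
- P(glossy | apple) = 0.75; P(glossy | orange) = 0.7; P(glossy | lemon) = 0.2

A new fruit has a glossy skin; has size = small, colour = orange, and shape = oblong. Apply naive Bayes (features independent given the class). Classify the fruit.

apple

apple: 0.8 × 0.3 × 0.3 × 0.5 × 0.75 = 0.027
orange: 0.15 × 0.1 × 0.25 × 0.65 × 0.7 = 0.00170625
lemon: 0.05 × 0.15 × 0.1 × 0.1 × 0.2 = 0.000015
Highest score → apple.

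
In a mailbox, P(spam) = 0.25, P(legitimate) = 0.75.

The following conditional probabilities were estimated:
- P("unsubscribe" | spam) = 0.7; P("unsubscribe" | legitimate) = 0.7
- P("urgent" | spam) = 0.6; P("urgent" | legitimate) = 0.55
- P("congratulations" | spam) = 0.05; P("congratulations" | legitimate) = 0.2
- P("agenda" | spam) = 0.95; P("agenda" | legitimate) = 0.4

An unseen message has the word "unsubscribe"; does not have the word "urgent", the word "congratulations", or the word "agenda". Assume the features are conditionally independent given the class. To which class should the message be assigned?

spam: 0.25 × 0.7 × (1−0.6) × (1−0.05) × (1−0.95) = 0.003325
legitimate: 0.75 × 0.7 × (1−0.55) × (1−0.2) × (1−0.4) = 0.1134
Highest score → legitimate.

legitimate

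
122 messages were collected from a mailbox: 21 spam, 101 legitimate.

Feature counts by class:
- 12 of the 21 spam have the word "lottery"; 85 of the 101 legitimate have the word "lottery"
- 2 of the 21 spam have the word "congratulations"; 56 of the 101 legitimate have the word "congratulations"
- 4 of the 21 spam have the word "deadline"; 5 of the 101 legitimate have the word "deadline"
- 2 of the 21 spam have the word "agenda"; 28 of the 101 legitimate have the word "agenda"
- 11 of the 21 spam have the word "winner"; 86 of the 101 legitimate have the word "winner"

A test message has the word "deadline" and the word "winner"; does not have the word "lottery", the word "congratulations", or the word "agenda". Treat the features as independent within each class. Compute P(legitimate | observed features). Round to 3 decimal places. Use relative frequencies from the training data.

0.228

spam: (21/122) × (9/21) × (19/21) × (4/21) × (19/21) × (11/21) ≈ 0.00602512
legitimate: (101/122) × (16/101) × (45/101) × (5/101) × (73/101) × (86/101) ≈ 0.00178024
P(legitimate | x) = 0.00178024 / 0.00780536 ≈ 0.228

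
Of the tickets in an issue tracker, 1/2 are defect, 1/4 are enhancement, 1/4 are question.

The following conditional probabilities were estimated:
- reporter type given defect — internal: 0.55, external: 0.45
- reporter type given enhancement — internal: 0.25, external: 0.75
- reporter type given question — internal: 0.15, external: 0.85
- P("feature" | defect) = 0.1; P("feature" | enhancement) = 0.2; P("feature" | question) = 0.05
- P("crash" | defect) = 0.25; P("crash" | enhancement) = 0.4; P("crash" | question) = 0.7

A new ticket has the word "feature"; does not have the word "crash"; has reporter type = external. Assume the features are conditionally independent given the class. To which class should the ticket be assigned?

defect: 0.5 × 0.45 × 0.1 × (1−0.25) = 0.016875
enhancement: 0.25 × 0.75 × 0.2 × (1−0.4) = 0.0225
question: 0.25 × 0.85 × 0.05 × (1−0.7) = 0.0031875
Highest score → enhancement.

enhancement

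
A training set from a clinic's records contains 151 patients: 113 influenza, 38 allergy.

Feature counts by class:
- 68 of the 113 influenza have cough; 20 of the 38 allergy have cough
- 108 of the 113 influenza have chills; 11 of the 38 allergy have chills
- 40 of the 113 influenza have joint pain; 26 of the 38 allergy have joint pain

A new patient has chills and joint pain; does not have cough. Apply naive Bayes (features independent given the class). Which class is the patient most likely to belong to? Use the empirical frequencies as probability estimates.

influenza: (113/151) × (45/113) × (108/113) × (40/113) ≈ 0.100824
allergy: (38/151) × (18/38) × (11/38) × (26/38) ≈ 0.0236099
Highest score → influenza.

influenza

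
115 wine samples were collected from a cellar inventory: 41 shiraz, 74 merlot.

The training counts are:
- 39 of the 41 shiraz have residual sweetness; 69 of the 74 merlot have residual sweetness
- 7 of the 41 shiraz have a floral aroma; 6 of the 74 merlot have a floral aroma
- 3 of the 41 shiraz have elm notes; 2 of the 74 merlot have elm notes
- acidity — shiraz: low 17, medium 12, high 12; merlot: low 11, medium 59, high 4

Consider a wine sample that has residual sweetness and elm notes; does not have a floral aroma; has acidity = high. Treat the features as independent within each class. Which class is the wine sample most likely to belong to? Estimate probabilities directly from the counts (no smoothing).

shiraz: (41/115) × (39/41) × (34/41) × (3/41) × (12/41) ≈ 0.00602277
merlot: (74/115) × (69/74) × (68/74) × (2/74) × (4/74) ≈ 0.00080548
Highest score → shiraz.

shiraz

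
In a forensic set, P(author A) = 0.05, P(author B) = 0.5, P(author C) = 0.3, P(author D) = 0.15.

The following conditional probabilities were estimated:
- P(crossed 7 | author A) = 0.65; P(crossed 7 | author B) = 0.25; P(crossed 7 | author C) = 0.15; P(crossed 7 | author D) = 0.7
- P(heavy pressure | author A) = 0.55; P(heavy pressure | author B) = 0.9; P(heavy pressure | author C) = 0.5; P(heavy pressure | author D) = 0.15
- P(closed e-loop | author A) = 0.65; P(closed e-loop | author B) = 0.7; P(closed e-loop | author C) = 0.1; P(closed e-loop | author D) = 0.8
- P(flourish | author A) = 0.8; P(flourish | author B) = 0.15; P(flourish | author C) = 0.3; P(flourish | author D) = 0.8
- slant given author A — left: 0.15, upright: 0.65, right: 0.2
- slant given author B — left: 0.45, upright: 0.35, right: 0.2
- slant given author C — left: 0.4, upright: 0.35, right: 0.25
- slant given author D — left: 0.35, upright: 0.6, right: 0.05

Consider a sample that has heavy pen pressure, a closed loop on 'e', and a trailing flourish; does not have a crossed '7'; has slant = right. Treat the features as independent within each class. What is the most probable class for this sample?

author A: 0.05 × (1−0.65) × 0.55 × 0.65 × 0.8 × 0.2 = 0.001001
author B: 0.5 × (1−0.25) × 0.9 × 0.7 × 0.15 × 0.2 = 0.0070875
author C: 0.3 × (1−0.15) × 0.5 × 0.1 × 0.3 × 0.25 = 0.00095625
author D: 0.15 × (1−0.7) × 0.15 × 0.8 × 0.8 × 0.05 = 0.000216
Highest score → author B.

author B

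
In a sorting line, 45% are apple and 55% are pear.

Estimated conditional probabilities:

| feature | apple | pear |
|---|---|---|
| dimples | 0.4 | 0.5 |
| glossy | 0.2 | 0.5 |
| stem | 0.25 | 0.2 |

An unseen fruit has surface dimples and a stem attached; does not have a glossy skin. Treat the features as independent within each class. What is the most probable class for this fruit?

apple

apple: 0.45 × 0.4 × (1−0.2) × 0.25 = 0.036
pear: 0.55 × 0.5 × (1−0.5) × 0.2 = 0.0275
Highest score → apple.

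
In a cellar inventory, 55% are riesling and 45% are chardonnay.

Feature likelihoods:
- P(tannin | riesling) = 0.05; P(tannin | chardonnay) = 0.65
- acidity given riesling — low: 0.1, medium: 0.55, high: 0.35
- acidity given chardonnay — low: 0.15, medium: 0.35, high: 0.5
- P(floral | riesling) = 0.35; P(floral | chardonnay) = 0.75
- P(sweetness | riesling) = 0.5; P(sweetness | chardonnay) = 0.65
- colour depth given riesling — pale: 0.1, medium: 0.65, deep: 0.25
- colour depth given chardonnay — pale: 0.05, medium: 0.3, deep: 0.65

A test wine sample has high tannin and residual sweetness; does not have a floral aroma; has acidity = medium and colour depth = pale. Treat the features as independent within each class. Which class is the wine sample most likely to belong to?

riesling: 0.55 × 0.05 × 0.55 × (1−0.35) × 0.5 × 0.1 = 0.0004915625
chardonnay: 0.45 × 0.65 × 0.35 × (1−0.75) × 0.65 × 0.05 = 0.000831796875
Highest score → chardonnay.

chardonnay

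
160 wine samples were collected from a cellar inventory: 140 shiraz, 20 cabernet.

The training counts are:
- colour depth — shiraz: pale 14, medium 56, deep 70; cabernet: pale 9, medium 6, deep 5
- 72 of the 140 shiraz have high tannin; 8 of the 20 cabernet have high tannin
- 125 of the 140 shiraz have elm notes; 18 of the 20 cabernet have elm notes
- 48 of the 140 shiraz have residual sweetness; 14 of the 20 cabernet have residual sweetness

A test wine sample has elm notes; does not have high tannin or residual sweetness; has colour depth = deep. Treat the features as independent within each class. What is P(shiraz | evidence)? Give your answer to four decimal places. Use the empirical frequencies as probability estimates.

0.9610

shiraz: (140/160) × (70/140) × (68/140) × (125/140) × (92/140) ≈ 0.124681
cabernet: (20/160) × (5/20) × (12/20) × (18/20) × (6/20) = 0.0050625
P(shiraz | x) = 0.124681 / 0.1297435 ≈ 0.9610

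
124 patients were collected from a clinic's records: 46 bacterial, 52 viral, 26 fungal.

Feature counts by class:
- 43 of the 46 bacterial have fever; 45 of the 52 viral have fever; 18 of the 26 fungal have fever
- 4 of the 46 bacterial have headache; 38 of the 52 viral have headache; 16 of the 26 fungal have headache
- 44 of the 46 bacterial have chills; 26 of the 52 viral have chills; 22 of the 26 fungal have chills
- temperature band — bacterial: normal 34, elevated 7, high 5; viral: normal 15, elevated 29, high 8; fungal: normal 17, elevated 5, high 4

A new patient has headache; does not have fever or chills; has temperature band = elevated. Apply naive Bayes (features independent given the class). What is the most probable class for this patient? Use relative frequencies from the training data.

bacterial: (46/124) × (3/46) × (4/46) × (2/46) × (7/46) ≈ 0.0000139192
viral: (52/124) × (7/52) × (38/52) × (26/52) × (29/52) ≈ 0.0115033
fungal: (26/124) × (8/26) × (16/26) × (4/26) × (5/26) ≈ 0.00117462
Highest score → viral.

viral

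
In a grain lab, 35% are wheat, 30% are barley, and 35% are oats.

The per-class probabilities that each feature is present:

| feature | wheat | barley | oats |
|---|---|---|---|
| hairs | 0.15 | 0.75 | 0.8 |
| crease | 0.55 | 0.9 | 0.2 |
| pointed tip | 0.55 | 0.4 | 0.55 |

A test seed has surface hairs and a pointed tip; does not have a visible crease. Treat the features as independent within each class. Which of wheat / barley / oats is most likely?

oats

wheat: 0.35 × 0.15 × (1−0.55) × 0.55 = 0.01299375
barley: 0.3 × 0.75 × (1−0.9) × 0.4 = 0.009
oats: 0.35 × 0.8 × (1−0.2) × 0.55 = 0.1232
Highest score → oats.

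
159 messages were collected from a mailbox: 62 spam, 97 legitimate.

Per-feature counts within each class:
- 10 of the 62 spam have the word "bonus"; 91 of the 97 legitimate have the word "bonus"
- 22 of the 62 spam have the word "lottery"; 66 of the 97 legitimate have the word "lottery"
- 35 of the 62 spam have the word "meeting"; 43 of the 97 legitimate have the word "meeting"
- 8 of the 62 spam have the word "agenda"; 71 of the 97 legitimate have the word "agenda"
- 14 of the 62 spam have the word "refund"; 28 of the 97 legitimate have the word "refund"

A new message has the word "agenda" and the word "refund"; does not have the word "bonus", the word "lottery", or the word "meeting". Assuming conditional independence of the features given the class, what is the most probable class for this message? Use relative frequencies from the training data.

spam

spam: (62/159) × (52/62) × (40/62) × (27/62) × (8/62) × (14/62) ≈ 0.0026772
legitimate: (97/159) × (6/97) × (31/97) × (54/97) × (71/97) × (28/97) ≈ 0.00141853
Highest score → spam.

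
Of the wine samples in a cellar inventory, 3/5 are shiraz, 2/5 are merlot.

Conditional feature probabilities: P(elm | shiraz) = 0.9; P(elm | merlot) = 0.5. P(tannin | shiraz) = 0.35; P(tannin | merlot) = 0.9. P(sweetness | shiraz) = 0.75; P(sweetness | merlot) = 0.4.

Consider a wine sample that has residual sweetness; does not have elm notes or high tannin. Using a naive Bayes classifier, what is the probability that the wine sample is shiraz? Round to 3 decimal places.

shiraz: 0.6 × (1−0.9) × (1−0.35) × 0.75 = 0.02925
merlot: 0.4 × (1−0.5) × (1−0.9) × 0.4 = 0.008
P(shiraz | x) = 0.02925 / 0.03725 ≈ 0.785

0.785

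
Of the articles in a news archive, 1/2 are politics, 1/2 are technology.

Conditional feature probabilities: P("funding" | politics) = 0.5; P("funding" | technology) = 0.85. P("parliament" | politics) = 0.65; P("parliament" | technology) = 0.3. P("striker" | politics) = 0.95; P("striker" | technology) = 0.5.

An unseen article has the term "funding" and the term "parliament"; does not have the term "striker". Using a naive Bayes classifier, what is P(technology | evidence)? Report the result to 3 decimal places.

0.887

politics: 0.5 × 0.5 × 0.65 × (1−0.95) = 0.008125
technology: 0.5 × 0.85 × 0.3 × (1−0.5) = 0.06375
P(technology | x) = 0.06375 / 0.071875 ≈ 0.887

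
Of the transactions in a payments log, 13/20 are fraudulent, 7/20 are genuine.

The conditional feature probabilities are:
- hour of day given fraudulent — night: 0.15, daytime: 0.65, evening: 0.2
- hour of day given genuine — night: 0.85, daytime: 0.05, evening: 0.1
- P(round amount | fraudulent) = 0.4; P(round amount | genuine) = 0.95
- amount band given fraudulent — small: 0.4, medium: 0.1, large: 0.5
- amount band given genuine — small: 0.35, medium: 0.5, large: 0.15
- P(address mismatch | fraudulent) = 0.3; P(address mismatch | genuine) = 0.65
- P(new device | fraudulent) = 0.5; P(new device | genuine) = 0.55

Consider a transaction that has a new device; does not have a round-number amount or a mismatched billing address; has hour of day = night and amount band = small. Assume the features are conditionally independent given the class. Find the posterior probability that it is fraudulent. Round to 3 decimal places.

0.891

fraudulent: 0.65 × 0.15 × (1−0.4) × 0.4 × (1−0.3) × 0.5 = 0.00819
genuine: 0.35 × 0.85 × (1−0.95) × 0.35 × (1−0.65) × 0.55 = 0.001002203125
P(fraudulent | x) = 0.00819 / 0.009192203125 ≈ 0.891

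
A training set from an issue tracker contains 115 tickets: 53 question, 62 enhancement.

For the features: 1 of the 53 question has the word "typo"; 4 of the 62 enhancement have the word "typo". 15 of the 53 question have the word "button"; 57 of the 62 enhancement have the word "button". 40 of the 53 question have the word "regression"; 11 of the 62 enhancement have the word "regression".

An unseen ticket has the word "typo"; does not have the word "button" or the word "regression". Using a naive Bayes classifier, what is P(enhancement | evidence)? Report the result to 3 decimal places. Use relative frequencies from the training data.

question: (53/115) × (1/53) × (38/53) × (13/53) ≈ 0.00152925
enhancement: (62/115) × (4/62) × (5/62) × (51/62) ≈ 0.00230738
P(enhancement | x) = 0.00230738 / 0.00383663 ≈ 0.601

0.601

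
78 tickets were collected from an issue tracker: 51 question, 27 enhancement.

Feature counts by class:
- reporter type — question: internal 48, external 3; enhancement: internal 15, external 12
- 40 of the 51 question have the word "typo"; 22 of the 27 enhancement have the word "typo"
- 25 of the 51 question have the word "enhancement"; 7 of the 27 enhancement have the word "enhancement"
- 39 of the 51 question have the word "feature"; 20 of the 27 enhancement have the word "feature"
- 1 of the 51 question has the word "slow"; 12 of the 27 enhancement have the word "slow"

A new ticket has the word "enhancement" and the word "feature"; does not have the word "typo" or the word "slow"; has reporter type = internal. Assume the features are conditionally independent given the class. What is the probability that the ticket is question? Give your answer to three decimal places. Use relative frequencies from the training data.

0.928

question: (51/78) × (48/51) × (11/51) × (25/51) × (39/51) × (50/51) ≈ 0.048779
enhancement: (27/78) × (15/27) × (5/27) × (7/27) × (20/27) × (15/27) ≈ 0.00379954
P(question | x) = 0.048779 / 0.05257854 ≈ 0.928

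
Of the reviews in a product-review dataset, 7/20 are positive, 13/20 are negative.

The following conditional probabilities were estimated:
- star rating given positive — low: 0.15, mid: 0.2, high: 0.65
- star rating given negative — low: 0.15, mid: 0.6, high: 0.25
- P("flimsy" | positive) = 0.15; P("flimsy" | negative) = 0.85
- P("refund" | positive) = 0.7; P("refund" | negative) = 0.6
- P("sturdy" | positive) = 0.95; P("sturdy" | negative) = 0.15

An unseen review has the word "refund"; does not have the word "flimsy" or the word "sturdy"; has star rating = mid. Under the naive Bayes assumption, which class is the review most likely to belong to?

negative

positive: 0.35 × 0.2 × (1−0.15) × 0.7 × (1−0.95) = 0.0020825
negative: 0.65 × 0.6 × (1−0.85) × 0.6 × (1−0.15) = 0.029835
Highest score → negative.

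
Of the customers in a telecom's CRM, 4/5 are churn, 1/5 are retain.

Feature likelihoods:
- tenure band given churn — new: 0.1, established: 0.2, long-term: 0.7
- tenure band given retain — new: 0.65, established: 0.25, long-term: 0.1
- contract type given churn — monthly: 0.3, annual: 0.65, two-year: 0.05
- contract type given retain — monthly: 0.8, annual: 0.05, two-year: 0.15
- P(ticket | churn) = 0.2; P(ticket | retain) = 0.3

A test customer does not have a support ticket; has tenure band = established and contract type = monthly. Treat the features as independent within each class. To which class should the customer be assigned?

churn: 0.8 × 0.2 × 0.3 × (1−0.2) = 0.0384
retain: 0.2 × 0.25 × 0.8 × (1−0.3) = 0.028
Highest score → churn.

churn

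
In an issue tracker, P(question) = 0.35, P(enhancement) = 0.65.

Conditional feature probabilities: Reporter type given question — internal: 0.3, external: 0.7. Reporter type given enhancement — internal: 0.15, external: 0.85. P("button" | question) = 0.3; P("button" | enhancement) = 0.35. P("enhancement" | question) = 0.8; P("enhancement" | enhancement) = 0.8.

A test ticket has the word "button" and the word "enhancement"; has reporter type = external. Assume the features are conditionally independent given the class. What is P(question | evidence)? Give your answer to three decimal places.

0.275

question: 0.35 × 0.7 × 0.3 × 0.8 = 0.0588
enhancement: 0.65 × 0.85 × 0.35 × 0.8 = 0.1547
P(question | x) = 0.0588 / 0.2135 ≈ 0.275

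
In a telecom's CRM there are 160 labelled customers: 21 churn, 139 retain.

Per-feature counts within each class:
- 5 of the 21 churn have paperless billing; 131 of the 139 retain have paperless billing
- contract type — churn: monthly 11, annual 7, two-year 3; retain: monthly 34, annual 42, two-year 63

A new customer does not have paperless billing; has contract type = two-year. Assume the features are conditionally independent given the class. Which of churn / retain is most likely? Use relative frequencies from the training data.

churn: (21/160) × (16/21) × (3/21) ≈ 0.0142857
retain: (139/160) × (8/139) × (63/139) ≈ 0.0226619
Highest score → retain.

retain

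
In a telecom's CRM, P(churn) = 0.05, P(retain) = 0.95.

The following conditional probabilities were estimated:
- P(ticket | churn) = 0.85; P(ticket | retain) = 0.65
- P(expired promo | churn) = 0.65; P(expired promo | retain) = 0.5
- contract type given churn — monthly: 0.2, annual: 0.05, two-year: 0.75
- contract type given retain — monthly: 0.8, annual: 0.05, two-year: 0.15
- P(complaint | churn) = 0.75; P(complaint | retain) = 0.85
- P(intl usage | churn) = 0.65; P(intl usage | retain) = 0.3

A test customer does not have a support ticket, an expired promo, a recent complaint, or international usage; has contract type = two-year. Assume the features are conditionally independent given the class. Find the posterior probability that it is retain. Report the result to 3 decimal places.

churn: 0.05 × (1−0.85) × (1−0.65) × 0.75 × (1−0.75) × (1−0.65) = 0.000172265625
retain: 0.95 × (1−0.65) × (1−0.5) × 0.15 × (1−0.85) × (1−0.3) = 0.0026184375
P(retain | x) = 0.0026184375 / 0.002790703125 ≈ 0.938

0.938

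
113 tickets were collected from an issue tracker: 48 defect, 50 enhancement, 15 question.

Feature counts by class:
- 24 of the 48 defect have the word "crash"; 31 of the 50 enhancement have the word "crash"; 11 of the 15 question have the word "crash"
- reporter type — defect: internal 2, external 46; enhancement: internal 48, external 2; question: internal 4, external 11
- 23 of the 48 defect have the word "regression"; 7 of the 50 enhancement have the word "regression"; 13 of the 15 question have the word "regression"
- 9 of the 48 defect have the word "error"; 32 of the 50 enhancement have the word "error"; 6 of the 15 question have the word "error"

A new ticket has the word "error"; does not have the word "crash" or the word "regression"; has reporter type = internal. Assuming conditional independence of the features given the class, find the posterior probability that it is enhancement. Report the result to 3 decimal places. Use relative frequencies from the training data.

defect: (48/113) × (24/48) × (2/48) × (25/48) × (9/48) ≈ 0.000864215
enhancement: (50/113) × (19/50) × (48/50) × (43/50) × (32/50) ≈ 0.0888433
question: (15/113) × (4/15) × (4/15) × (2/15) × (6/15) ≈ 0.000503441
P(enhancement | x) = 0.0888433 / 0.090210956 ≈ 0.985

0.985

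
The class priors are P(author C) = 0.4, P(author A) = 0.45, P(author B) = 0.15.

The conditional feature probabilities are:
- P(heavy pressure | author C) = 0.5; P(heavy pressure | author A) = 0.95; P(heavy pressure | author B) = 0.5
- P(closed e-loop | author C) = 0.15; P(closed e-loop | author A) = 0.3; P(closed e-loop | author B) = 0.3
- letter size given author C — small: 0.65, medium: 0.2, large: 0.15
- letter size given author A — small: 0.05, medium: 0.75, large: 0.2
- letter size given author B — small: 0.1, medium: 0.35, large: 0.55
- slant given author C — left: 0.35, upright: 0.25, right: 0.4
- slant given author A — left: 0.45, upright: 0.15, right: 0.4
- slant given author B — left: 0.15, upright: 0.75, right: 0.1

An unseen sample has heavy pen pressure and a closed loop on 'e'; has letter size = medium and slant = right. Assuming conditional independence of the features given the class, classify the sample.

author C: 0.4 × 0.5 × 0.15 × 0.2 × 0.4 = 0.0024
author A: 0.45 × 0.95 × 0.3 × 0.75 × 0.4 = 0.038475
author B: 0.15 × 0.5 × 0.3 × 0.35 × 0.1 = 0.0007875
Highest score → author A.

author A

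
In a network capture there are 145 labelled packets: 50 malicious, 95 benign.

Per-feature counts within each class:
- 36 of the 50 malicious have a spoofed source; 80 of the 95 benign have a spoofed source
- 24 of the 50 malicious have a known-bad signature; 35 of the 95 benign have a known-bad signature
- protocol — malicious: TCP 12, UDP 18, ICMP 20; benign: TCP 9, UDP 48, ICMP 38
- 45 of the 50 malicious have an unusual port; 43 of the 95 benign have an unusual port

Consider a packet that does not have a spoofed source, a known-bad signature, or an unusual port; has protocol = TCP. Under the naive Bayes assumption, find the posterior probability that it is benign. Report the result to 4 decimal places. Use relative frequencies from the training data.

malicious: (50/145) × (14/50) × (26/50) × (12/50) × (5/50) ≈ 0.00120497
benign: (95/145) × (15/95) × (60/95) × (9/95) × (52/95) ≈ 0.00338805
P(benign | x) = 0.00338805 / 0.00459302 ≈ 0.7377

0.7377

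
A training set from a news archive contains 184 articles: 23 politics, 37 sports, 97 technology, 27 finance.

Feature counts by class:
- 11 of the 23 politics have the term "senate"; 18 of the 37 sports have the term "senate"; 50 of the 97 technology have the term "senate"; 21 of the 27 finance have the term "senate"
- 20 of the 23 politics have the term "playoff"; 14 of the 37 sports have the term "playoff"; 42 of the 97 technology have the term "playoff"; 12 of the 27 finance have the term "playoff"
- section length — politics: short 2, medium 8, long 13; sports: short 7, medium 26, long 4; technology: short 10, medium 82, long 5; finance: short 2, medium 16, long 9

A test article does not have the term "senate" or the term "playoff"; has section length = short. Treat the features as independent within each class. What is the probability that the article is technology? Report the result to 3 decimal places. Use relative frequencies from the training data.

politics: (23/184) × (12/23) × (3/23) × (2/23) ≈ 0.000739706
sports: (37/184) × (19/37) × (23/37) × (7/37) ≈ 0.0121439
technology: (97/184) × (47/97) × (55/97) × (10/97) ≈ 0.0149314
finance: (27/184) × (6/27) × (15/27) × (2/27) ≈ 0.00134192
P(technology | x) = 0.0149314 / 0.029156926 ≈ 0.512

0.512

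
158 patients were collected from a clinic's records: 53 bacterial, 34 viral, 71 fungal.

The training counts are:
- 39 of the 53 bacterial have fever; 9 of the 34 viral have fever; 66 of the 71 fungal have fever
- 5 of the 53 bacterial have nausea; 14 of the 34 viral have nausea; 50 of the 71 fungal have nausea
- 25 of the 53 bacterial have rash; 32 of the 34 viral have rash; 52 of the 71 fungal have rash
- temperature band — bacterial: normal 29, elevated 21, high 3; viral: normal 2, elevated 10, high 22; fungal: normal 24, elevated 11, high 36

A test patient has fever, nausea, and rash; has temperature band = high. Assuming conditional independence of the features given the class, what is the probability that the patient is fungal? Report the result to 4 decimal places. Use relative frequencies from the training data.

0.8799

bacterial: (53/158) × (39/53) × (5/53) × (25/53) × (3/53) ≈ 0.000621743
viral: (34/158) × (9/34) × (14/34) × (32/34) × (22/34) ≈ 0.014284
fungal: (71/158) × (66/71) × (50/71) × (52/71) × (36/71) ≈ 0.109241
P(fungal | x) = 0.109241 / 0.124146743 ≈ 0.8799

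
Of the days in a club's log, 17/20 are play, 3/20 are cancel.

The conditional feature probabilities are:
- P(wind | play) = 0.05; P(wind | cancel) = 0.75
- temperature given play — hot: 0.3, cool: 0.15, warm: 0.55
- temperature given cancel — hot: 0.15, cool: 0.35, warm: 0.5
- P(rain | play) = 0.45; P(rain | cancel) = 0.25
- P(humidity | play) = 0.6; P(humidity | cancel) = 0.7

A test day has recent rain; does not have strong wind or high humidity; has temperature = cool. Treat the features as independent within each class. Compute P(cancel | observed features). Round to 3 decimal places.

0.043

play: 0.85 × (1−0.05) × 0.15 × 0.45 × (1−0.6) = 0.0218025
cancel: 0.15 × (1−0.75) × 0.35 × 0.25 × (1−0.7) = 0.000984375
P(cancel | x) = 0.000984375 / 0.022786875 ≈ 0.043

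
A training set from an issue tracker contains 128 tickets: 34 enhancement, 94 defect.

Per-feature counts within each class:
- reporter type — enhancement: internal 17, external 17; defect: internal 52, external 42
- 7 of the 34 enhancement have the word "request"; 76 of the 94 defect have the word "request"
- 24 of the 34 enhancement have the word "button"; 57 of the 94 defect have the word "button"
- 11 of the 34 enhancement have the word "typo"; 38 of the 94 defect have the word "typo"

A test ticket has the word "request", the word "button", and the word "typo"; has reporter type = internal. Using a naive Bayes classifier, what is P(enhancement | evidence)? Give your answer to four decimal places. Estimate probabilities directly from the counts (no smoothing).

0.0720

enhancement: (34/128) × (17/34) × (7/34) × (24/34) × (11/34) ≈ 0.00624459
defect: (94/128) × (52/94) × (76/94) × (57/94) × (38/94) ≈ 0.0805159
P(enhancement | x) = 0.00624459 / 0.08676049 ≈ 0.0720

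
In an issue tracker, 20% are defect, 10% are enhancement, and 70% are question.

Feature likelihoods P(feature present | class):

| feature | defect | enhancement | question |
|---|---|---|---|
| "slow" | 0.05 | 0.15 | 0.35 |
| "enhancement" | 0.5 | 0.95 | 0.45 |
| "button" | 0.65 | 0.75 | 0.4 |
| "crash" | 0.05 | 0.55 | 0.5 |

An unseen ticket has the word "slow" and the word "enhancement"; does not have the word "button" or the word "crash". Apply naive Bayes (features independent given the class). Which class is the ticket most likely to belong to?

defect: 0.2 × 0.05 × 0.5 × (1−0.65) × (1−0.05) = 0.0016625
enhancement: 0.1 × 0.15 × 0.95 × (1−0.75) × (1−0.55) = 0.001603125
question: 0.7 × 0.35 × 0.45 × (1−0.4) × (1−0.5) = 0.033075
Highest score → question.

question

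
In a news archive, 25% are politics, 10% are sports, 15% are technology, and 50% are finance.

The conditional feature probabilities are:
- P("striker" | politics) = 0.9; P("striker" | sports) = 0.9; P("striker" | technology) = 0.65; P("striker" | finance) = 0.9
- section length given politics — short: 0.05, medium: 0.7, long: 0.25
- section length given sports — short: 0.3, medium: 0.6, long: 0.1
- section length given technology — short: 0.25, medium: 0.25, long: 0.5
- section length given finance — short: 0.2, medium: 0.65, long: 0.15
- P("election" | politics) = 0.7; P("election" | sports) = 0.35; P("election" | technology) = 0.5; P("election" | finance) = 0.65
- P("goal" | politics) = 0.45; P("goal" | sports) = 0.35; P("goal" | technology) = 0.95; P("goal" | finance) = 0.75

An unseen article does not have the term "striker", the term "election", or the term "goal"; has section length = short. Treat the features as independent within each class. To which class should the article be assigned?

politics: 0.25 × (1−0.9) × 0.05 × (1−0.7) × (1−0.45) = 0.00020625
sports: 0.1 × (1−0.9) × 0.3 × (1−0.35) × (1−0.35) = 0.0012675
technology: 0.15 × (1−0.65) × 0.25 × (1−0.5) × (1−0.95) = 0.000328125
finance: 0.5 × (1−0.9) × 0.2 × (1−0.65) × (1−0.75) = 0.000875
Highest score → sports.

sports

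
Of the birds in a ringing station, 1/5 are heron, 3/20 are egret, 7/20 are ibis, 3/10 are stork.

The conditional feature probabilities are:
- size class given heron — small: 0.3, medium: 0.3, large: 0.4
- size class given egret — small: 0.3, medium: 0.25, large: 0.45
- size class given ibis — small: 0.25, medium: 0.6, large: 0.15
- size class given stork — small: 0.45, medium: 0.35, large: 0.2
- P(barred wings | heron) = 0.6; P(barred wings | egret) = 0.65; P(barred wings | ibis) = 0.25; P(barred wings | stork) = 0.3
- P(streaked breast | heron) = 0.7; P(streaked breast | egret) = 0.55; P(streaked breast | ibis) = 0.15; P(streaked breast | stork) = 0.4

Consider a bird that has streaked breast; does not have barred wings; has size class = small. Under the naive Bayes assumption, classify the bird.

heron: 0.2 × 0.3 × (1−0.6) × 0.7 = 0.0168
egret: 0.15 × 0.3 × (1−0.65) × 0.55 = 0.0086625
ibis: 0.35 × 0.25 × (1−0.25) × 0.15 = 0.00984375
stork: 0.3 × 0.45 × (1−0.3) × 0.4 = 0.0378
Highest score → stork.

stork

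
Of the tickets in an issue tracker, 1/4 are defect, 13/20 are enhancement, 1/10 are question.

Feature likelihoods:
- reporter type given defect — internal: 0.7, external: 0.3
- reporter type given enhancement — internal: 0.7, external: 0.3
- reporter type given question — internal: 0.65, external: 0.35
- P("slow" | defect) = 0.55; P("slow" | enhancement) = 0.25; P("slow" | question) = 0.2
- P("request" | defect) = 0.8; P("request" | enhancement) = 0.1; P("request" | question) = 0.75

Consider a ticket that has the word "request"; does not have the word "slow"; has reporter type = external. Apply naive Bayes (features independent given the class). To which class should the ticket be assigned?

defect

defect: 0.25 × 0.3 × (1−0.55) × 0.8 = 0.027
enhancement: 0.65 × 0.3 × (1−0.25) × 0.1 = 0.014625
question: 0.1 × 0.35 × (1−0.2) × 0.75 = 0.021
Highest score → defect.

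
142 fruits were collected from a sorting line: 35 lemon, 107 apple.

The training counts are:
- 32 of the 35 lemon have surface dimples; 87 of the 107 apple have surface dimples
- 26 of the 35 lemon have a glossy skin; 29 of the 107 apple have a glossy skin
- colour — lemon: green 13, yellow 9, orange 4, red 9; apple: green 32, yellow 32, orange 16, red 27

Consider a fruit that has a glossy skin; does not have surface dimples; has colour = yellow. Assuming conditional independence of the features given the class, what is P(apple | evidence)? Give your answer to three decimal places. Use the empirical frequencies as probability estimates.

lemon: (35/142) × (3/35) × (26/35) × (9/35) ≈ 0.00403564
apple: (107/142) × (20/107) × (29/107) × (32/107) ≈ 0.0114162
P(apple | x) = 0.0114162 / 0.01545184 ≈ 0.739

0.739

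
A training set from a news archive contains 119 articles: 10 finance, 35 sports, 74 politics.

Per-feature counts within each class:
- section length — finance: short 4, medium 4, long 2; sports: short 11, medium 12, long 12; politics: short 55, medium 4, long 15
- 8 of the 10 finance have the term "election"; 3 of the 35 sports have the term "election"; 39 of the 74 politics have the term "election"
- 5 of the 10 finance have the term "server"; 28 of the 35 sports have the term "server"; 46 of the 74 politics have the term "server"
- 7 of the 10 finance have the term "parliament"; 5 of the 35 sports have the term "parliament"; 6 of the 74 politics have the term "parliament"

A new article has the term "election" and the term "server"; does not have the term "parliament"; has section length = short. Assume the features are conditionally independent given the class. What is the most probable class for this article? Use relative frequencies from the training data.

politics

finance: (10/119) × (4/10) × (8/10) × (5/10) × (3/10) ≈ 0.00403361
sports: (35/119) × (11/35) × (3/35) × (28/35) × (30/35) ≈ 0.00543303
politics: (74/119) × (55/74) × (39/74) × (46/74) × (68/74) ≈ 0.13914
Highest score → politics.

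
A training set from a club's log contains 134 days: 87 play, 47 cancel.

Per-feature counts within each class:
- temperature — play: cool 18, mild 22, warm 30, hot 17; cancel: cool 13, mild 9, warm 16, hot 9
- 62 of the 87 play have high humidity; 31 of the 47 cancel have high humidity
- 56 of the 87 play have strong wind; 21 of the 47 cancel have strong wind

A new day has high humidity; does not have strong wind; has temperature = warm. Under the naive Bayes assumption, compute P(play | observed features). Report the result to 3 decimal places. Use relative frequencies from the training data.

play: (87/134) × (30/87) × (62/87) × (31/87) ≈ 0.0568501
cancel: (47/134) × (16/47) × (31/47) × (26/47) ≈ 0.0435667
P(play | x) = 0.0568501 / 0.1004168 ≈ 0.566

0.566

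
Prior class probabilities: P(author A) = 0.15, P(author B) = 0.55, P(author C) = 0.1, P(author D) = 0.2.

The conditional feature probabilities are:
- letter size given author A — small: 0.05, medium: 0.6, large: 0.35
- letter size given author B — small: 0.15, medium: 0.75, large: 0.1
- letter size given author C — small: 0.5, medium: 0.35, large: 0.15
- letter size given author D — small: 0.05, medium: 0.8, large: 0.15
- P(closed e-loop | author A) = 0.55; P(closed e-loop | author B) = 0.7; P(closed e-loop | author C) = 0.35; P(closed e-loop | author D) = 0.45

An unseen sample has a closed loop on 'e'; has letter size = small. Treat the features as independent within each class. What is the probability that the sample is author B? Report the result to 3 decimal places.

author A: 0.15 × 0.05 × 0.55 = 0.004125
author B: 0.55 × 0.15 × 0.7 = 0.05775
author C: 0.1 × 0.5 × 0.35 = 0.0175
author D: 0.2 × 0.05 × 0.45 = 0.0045
P(author B | x) = 0.05775 / 0.083875 ≈ 0.689

0.689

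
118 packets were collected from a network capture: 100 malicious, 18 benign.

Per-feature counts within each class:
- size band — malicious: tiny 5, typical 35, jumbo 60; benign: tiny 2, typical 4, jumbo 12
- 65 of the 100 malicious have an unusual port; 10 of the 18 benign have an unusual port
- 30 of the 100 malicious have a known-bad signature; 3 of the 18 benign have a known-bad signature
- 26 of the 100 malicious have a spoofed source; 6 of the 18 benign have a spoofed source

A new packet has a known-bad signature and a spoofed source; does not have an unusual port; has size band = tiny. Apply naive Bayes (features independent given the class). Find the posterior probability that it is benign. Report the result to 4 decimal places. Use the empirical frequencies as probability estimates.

0.2657

malicious: (100/118) × (5/100) × (35/100) × (30/100) × (26/100) ≈ 0.00115678
benign: (18/118) × (2/18) × (8/18) × (3/18) × (6/18) ≈ 0.000418498
P(benign | x) = 0.000418498 / 0.001575278 ≈ 0.2657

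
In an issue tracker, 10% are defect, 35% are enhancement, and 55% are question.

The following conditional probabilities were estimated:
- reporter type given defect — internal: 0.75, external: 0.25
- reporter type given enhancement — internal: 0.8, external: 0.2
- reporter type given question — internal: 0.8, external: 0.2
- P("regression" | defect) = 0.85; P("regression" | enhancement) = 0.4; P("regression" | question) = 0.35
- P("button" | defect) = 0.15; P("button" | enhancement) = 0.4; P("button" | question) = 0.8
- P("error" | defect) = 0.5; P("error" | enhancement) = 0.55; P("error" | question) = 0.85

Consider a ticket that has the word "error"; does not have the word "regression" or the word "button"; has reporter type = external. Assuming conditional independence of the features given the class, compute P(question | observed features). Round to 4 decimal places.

defect: 0.1 × 0.25 × (1−0.85) × (1−0.15) × 0.5 = 0.00159375
enhancement: 0.35 × 0.2 × (1−0.4) × (1−0.4) × 0.55 = 0.01386
question: 0.55 × 0.2 × (1−0.35) × (1−0.8) × 0.85 = 0.012155
P(question | x) = 0.012155 / 0.02760875 ≈ 0.4403

0.4403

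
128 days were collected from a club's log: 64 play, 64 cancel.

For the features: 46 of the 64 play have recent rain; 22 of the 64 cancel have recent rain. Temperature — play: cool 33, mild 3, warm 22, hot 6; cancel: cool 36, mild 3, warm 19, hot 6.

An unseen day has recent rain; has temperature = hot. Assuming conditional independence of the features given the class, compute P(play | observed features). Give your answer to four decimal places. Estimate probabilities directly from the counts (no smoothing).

play: (64/128) × (46/64) × (6/64) = 0.03369140625
cancel: (64/128) × (22/64) × (6/64) = 0.01611328125
P(play | x) = 0.03369140625 / 0.0498046875 ≈ 0.6765

0.6765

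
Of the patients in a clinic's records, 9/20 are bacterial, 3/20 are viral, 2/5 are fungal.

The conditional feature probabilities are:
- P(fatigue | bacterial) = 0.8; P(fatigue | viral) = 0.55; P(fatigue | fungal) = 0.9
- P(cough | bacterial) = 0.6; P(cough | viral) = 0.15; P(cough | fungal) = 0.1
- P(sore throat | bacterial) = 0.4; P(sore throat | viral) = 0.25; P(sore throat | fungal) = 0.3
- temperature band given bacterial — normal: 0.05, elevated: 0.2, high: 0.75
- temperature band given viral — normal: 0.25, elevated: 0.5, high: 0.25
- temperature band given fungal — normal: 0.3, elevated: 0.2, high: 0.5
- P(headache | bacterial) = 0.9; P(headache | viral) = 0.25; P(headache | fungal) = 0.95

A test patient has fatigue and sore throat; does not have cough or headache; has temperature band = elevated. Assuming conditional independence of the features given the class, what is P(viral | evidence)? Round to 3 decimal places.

0.756

bacterial: 0.45 × 0.8 × (1−0.6) × 0.4 × 0.2 × (1−0.9) = 0.001152
viral: 0.15 × 0.55 × (1−0.15) × 0.25 × 0.5 × (1−0.25) = 0.00657421875
fungal: 0.4 × 0.9 × (1−0.1) × 0.3 × 0.2 × (1−0.95) = 0.000972
P(viral | x) = 0.00657421875 / 0.00869821875 ≈ 0.756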